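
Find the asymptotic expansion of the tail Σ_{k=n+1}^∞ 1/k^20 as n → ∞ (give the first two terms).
Σ_{k>n} 1/k^20 = 1/(19 · n^19) − 1/(2 · n^20) + O(1/n^21)

Compare to the integral: ∫_{n}^∞ x^(−20) dx = [−x^(−19)/19]_{n}^∞ = 1/((20−1)·n^19). The Euler-Maclaurin correction adds −f(n)/2 = −1/(2·n^20). Euler-Maclaurin then gives
  Σ_{k>n} 1/k^20 = ∫_{n}^∞ dx/x^20 − 1/(2·n^20) + O(1/n^21).
(Equivalently this is ζ(20) − Σ_{k≤n} 1/k^20.)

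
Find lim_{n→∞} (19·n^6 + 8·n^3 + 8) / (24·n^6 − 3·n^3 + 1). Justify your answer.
lim = 19/24

For large n the leading n^6 terms dominate both numerator and denominator. Dividing top and bottom by n^6, every other term tends to 0, leaving 19/24.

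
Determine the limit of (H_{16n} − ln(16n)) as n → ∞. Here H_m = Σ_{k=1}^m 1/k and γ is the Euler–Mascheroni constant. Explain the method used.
lim = γ

By Euler-Maclaurin, H_m = ln m + γ + O(1/m). So
  H_{16n} − ln(16n) = ln(16n) + γ − ln(16n) + O(1/n)
                       = ln(16/16) + γ + O(1/n).
Hence the limit is γ (since ln 1 = 0).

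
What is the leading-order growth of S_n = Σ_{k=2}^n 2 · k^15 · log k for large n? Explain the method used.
S_n ~ n^16 log n / 8 − n^16 / 128

By integral comparison, S_n = ∫_1^n 2 · x^15 · log x dx + O(n^15 · log n). For the integral, ∫ x^15 log x dx = n^16 log n / 16 − n^16/256 (integration by parts). Hence S_n ~ n^16 log n / 8 − n^16 / 128.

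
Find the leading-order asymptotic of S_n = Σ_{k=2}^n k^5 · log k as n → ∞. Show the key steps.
S_n ~ n^6 log n / 6 − n^6 / 36

By integral comparison, S_n = ∫_1^n x^5 · log x dx + O(n^5 · log n). For the integral, ∫ x^5 log x dx = n^6 log n / 6 − n^6/36 (integration by parts). Hence S_n ~ n^6 log n / 6 − n^6 / 36.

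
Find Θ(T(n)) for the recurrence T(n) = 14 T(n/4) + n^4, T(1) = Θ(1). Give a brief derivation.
T(n) = Θ(n^4)

log_4 14 ≈ 1.904. f(n) = n^4 dominates n^(log_4 14) since 4 > 1.904, and the regularity condition a·f(n/b) = 14·(n/4)^4 = (14/256)·n^4 ≤ c·f(n) holds with c = 14/256 ≈ 0.0547 < 1. So this is Case 3: T(n) = Θ(f(n)) = Θ(n^4).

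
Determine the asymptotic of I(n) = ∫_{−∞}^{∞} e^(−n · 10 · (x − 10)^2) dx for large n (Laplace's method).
I(n) = sqrt(π/(10n))

Here φ(x) = 10 · (x − 10)^2 has its unique minimum at x* = 10 with φ(x*) = 0 and φ''(x*) = 20. Laplace's method gives
  I(n) ~ e^(−n φ(x*)) · sqrt(2π / (n · φ''(x*))) = sqrt(2π / (20n)) = sqrt(π/(10n)).
This is exact: substituting u = (x − 10)·sqrt(10n) gives I(n) = (1/sqrt(10n)) ∫_{−∞}^{∞} e^(−u^2) du = sqrt(π/(10n)).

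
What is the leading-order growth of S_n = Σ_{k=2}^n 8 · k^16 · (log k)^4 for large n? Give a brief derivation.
S_n ~ 8 · n^17 · (log n)^4 / 17

By integral comparison, S_n = ∫_1^n 8 · x^16 · (log x)^4 dx + O(n^16 · (log n)^4). For the integral, the leading term of ∫_1^n x^16 (log x)^4 dx is n^17/17 · (log n)^4 (by repeated integration by parts; each step lowers the log-exponent and produces a relatively O(1/log n) correction). Hence S_n ~ 8 · n^17 · (log n)^4 / 17.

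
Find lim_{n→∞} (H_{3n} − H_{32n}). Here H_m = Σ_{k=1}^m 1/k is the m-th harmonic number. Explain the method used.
lim = ln(3/32)

Euler-Maclaurin gives H_m = ln m + γ + 1/(2m) + O(1/m^2). The γ and O(1/m) terms cancel in the difference:
  H_{3n} − H_{32n} = ln(3n) − ln(32n) + O(1/n) = ln(3/32) + O(1/n).
Hence the limit is ln(3/32).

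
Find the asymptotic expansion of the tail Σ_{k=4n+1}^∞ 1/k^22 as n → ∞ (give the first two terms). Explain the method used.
Σ_{k>4n} 1/k^22 = 1/(21 · (4n)^21) − 1/(2 · (4n)^22) + O(1/(4n)^23)

Compare to the integral: ∫_{4n}^∞ x^(−22) dx = [−x^(−21)/21]_{4n}^∞ = 1/((22−1)·(4n)^21). The Euler-Maclaurin correction adds −f(4n)/2 = −1/(2·(4n)^22). Euler-Maclaurin then gives
  Σ_{k>4n} 1/k^22 = ∫_{4n}^∞ dx/x^22 − 1/(2·(4n)^22) + O(1/(4n)^23).
(Equivalently this is ζ(22) − Σ_{k≤4n} 1/k^22.)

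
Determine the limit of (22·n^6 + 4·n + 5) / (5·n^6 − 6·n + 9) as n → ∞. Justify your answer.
lim = 22/5

For large n the leading n^6 terms dominate both numerator and denominator. Dividing top and bottom by n^6, every other term tends to 0, leaving 22/5.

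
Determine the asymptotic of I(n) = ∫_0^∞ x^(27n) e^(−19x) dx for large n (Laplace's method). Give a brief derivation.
I(n) ~ (sqrt(2π·27n) / 19) · (27n/(19e))^(27n)

Write the integrand as exp(27n ln x − 19x) and set f(x) = 27n ln x − 19x. Then f'(x) = 27n/x − 19 = 0 at x* = 27n/19, and f''(x*) = −27n/x*^2 = −19^2/(27n). Laplace's method (interior maximum) gives
  I(n) ~ e^(f(x*)) · sqrt(2π / |f''(x*)|)
        = exp(27n ln(27n/19) − 27n) · sqrt(2π · 27n / 19^2)
        = (27n/19)^(27n) e^(−27n) · sqrt(2π·27n) / 19
        = (sqrt(2π·27n) / 19) · (27n/(19e))^(27n).
This matches Γ(27n+1)/19^(27n+1) with Stirling applied to Γ.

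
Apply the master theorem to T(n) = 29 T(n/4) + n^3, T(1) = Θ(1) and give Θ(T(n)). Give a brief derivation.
T(n) = Θ(n^3)

log_4 29 ≈ 2.429. f(n) = n^3 dominates n^(log_4 29) since 3 > 2.429, and the regularity condition a·f(n/b) = 29·(n/4)^3 = (29/64)·n^3 ≤ c·f(n) holds with c = 29/64 ≈ 0.453 < 1. So this is Case 3: T(n) = Θ(f(n)) = Θ(n^3).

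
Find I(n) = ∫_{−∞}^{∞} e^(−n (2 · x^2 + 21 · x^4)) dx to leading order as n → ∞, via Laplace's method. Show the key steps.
I(n) ~ sqrt(π/(2n))

φ(x) = 2 · x^2 + 21 · x^4 has its unique global minimum at x* = 0 (since φ'(x) = 4x + 84x^3 = 0 only at x = 0 for real x with both coefficients positive, and φ → ∞ as |x| → ∞). At x* = 0, φ(0) = 0 and φ''(0) = 4. Laplace's method then gives
  I(n) ~ sqrt(2π / (n · φ''(0))) · e^(−n φ(0)) = sqrt(2π / (4n)) = sqrt(π/(2n)).
The 21 · x^4 term contributes only at subleading order (an O(1/n) relative correction).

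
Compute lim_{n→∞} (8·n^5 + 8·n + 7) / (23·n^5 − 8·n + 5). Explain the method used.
lim = 8/23

For large n the leading n^5 terms dominate both numerator and denominator. Dividing top and bottom by n^5, every other term tends to 0, leaving 8/23.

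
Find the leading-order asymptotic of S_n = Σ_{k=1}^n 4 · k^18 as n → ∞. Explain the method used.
S_n ~ 4 · n^19 / 19

By integral comparison (Euler-Maclaurin), Σ_{k=1}^n 4 · k^18 = 4 · ∫_0^n x^18 dx + O(n^18) = 4 · n^19/19 + O(n^18). (Equivalently, Faulhaber's formula gives the same leading term.)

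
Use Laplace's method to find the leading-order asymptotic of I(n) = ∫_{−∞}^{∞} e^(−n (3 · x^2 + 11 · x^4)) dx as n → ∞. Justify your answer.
I(n) ~ sqrt(π/(3n))

φ(x) = 3 · x^2 + 11 · x^4 has its unique global minimum at x* = 0 (since φ'(x) = 6x + 44x^3 = 0 only at x = 0 for real x with both coefficients positive, and φ → ∞ as |x| → ∞). At x* = 0, φ(0) = 0 and φ''(0) = 6. Laplace's method then gives
  I(n) ~ sqrt(2π / (n · φ''(0))) · e^(−n φ(0)) = sqrt(2π / (6n)) = sqrt(π/(3n)).
The 11 · x^4 term contributes only at subleading order (an O(1/n) relative correction).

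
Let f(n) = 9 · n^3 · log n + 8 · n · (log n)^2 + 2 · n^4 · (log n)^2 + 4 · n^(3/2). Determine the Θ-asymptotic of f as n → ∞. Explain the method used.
f(n) ∈ Θ(n^4 · (log n)^2)

Compare the terms by growth order. For large n, n^a · (log n)^b dominates n^a' · (log n)^b' iff a > a', or (a = a' and b > b'). Ranking the 4 terms shows the dominant one is 2 · n^4 · (log n)^2. Hence f(n) ∈ Θ(n^4 · (log n)^2).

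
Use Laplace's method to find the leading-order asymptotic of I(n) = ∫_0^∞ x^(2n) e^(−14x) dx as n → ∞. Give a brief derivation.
I(n) ~ (sqrt(2π·2n) / 14) · (2n/(14e))^(2n)

Write the integrand as exp(2n ln x − 14x) and set f(x) = 2n ln x − 14x. Then f'(x) = 2n/x − 14 = 0 at x* = 2n/14, and f''(x*) = −2n/x*^2 = −14^2/(2n). Laplace's method (interior maximum) gives
  I(n) ~ e^(f(x*)) · sqrt(2π / |f''(x*)|)
        = exp(2n ln(2n/14) − 2n) · sqrt(2π · 2n / 14^2)
        = (2n/14)^(2n) e^(−2n) · sqrt(2π·2n) / 14
        = (sqrt(2π·2n) / 14) · (2n/(14e))^(2n).
This matches Γ(2n+1)/14^(2n+1) with Stirling applied to Γ.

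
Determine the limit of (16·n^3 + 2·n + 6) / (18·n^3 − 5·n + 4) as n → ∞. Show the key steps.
lim = 16/18 = 8/9

For large n the leading n^3 terms dominate both numerator and denominator. Dividing top and bottom by n^3, every other term tends to 0, leaving 16/18 = 8/9.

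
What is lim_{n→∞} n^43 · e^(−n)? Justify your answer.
lim = 0

Exponentials with base > 1 dominate every fixed polynomial: for any fixed c, n^c / e^n → 0 as n → ∞ (e.g. by the ratio test, or since e^n grows faster than any power of n). Hence n^43 · e^(−n) = n^43 / e^n → 0.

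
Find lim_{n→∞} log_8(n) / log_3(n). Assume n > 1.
lim = ln(3) / ln(8) = log_8(3)

Change of base: log_8(n) = ln n / ln 8 and log_3(n) = ln n / ln 3. The ratio is (ln n / ln 8) · (ln 3 / ln n) = ln 3 / ln 8, a constant independent of n. So the limit is ln 3 / ln 8 = log_8(3).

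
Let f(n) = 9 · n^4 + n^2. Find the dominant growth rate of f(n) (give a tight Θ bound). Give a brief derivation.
f(n) ∈ Θ(n^4)

Compare the terms by growth order. For large n, n^a · (log n)^b dominates n^a' · (log n)^b' iff a > a', or (a = a' and b > b'). Ranking the 2 terms shows the dominant one is 9 · n^4. Hence f(n) ∈ Θ(n^4).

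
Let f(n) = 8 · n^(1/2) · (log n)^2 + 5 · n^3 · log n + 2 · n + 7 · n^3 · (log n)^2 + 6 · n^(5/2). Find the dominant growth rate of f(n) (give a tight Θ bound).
f(n) ∈ Θ(n^3 · (log n)^2)

Compare the terms by growth order. For large n, n^a · (log n)^b dominates n^a' · (log n)^b' iff a > a', or (a = a' and b > b'). Ranking the 5 terms shows the dominant one is 7 · n^3 · (log n)^2. Hence f(n) ∈ Θ(n^3 · (log n)^2).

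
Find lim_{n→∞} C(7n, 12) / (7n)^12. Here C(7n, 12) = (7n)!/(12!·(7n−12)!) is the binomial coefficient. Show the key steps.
lim = 1/12! = 1/479001600

With N = 7n → ∞: C(N, 12) / N^12 = [N(N−1)…(N−11)] / (12! · N^12) = (1/12!) · 1 · (1 − 1/(7n)) · … · (1 − 11/(7n)). Each factor → 1 as N → ∞, so the limit is 1/12! = 1/479001600.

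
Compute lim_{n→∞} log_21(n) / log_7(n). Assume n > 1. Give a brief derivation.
lim = ln(7) / ln(21) = log_21(7)

Change of base: log_21(n) = ln n / ln 21 and log_7(n) = ln n / ln 7. The ratio is (ln n / ln 21) · (ln 7 / ln n) = ln 7 / ln 21, a constant independent of n. So the limit is ln 7 / ln 21 = log_21(7).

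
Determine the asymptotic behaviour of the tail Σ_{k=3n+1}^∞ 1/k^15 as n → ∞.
Σ_{k>3n} 1/k^15 ~ 1/(14 · (3n)^14)

Compare to the integral: ∫_{3n}^∞ x^(−15) dx = [−x^(−14)/14]_{3n}^∞ = 1/((15−1)·(3n)^14). Euler-Maclaurin then gives
  Σ_{k>3n} 1/k^15 = ∫_{3n}^∞ dx/x^15 − 1/(2·(3n)^15) + O(1/(3n)^16).
(Equivalently this is ζ(15) − Σ_{k≤3n} 1/k^15.)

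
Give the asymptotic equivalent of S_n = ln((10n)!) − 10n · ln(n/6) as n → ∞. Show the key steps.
S_n ~ 10n · (ln 60 − 1) + O(ln n)

Stirling: ln((10n)!) = 10n ln(10n) − 10n + O(ln n).
  S_n = 10n ln(10n) − 10n − 10n ln(n/6) + O(ln n)
      = 10n ln(10n) − 10n ln n + 10n ln 6 − 10n + O(ln n)
      = 10n ln 10 + 10n ln 6 − 10n + O(ln n)
      = 10n (ln 60 − 1) + O(ln n).
Numerically ln(60) − 1 ≈ 3.0943.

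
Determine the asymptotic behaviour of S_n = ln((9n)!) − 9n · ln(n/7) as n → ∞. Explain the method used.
S_n ~ 9n · (ln 63 − 1) + O(ln n)

Stirling: ln((9n)!) = 9n ln(9n) − 9n + O(ln n).
  S_n = 9n ln(9n) − 9n − 9n ln(n/7) + O(ln n)
      = 9n ln(9n) − 9n ln n + 9n ln 7 − 9n + O(ln n)
      = 9n ln 9 + 9n ln 7 − 9n + O(ln n)
      = 9n (ln 63 − 1) + O(ln n).
Numerically ln(63) − 1 ≈ 3.1431.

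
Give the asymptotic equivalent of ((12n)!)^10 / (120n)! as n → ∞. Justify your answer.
((12n)!)^10/(120n)! ~ ((2π·12n)^(9/2) / sqrt(10)) · 10^(−10·12n)  →  0

Write N = 12n. Stirling: N! ~ sqrt(2π N)(N/e)^N and (10N)! ~ sqrt(2π·10N)·(10N/e)^(10N).
  (N!)^10/(10N)! ~ (2π N)^(10/2) (N/e)^(10N) / [sqrt(2π·10N) (10N/e)^(10N)]
     = (2π N)^(10/2) / sqrt(2π·10N) · (N/(10N))^(10N)
     = (2π N)^((10−1)/2) / sqrt(10) · 10^(−10N).
Since 10^10 > 1, the factor 10^(−10N) decays exponentially, so the ratio → 0. Substituting N = 12n gives the stated form.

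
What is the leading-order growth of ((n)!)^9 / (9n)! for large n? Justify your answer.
((n)!)^9/(9n)! ~ ((2π·n)^(8/2) / 3) · 9^(−9·n)  →  0

Write N = n. Stirling: N! ~ sqrt(2π N)(N/e)^N and (9N)! ~ sqrt(2π·9N)·(9N/e)^(9N).
  (N!)^9/(9N)! ~ (2π N)^(9/2) (N/e)^(9N) / [sqrt(2π·9N) (9N/e)^(9N)]
     = (2π N)^(9/2) / sqrt(2π·9N) · (N/(9N))^(9N)
     = (2π N)^((9−1)/2) / 3 · 9^(−9N).
Since 9^9 > 1, the factor 9^(−9N) decays exponentially, so the ratio → 0. Substituting N = n gives the stated form.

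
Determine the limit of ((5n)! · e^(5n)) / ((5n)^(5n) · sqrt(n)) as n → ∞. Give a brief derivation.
lim = sqrt(2π·5)

Stirling: (5n)! ~ sqrt(2π·5n) · (5n/e)^(5n). Hence
  (5n)! · e^(5n) / (5n)^(5n) ~ sqrt(2π·5n).
Dividing by sqrt(n): sqrt(2π·5n) / sqrt(n) = sqrt(2π·5) · n^((1−1)/2), so the limit is sqrt(2π·5).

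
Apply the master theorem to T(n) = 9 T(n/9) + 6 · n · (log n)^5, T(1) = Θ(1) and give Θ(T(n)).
T(n) = Θ(n · (log n)^6)

Here log_9 9 = 1 and f(n) = 6 · n · (log n)^5 = Θ(n^(log_9 9) · (log n)^5). This is the extended Case 2 of the master theorem (f matches the critical exponent up to log factors), giving T(n) = Θ(n^(log_9 9) · (log n)^(5+1)) = Θ(n · (log n)^6).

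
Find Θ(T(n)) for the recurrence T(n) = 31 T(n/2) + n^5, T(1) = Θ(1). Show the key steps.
T(n) = Θ(n^5)

log_2 31 ≈ 4.954. f(n) = n^5 dominates n^(log_2 31) since 5 > 4.954, and the regularity condition a·f(n/b) = 31·(n/2)^5 = (31/32)·n^5 ≤ c·f(n) holds with c = 31/32 ≈ 0.969 < 1. So this is Case 3: T(n) = Θ(f(n)) = Θ(n^5).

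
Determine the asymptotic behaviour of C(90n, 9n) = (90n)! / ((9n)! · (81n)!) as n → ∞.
C(90n, 9n) ~ (10000000000/387420489)^(9n) · sqrt(5/(9π·9n))

Write N = 9n. Apply Stirling to each factorial:
  (10N)! ~ sqrt(2π·10N) · (10N/e)^(10N),
  N! ~ sqrt(2π N) · (N/e)^N,
  (9N)! ~ sqrt(2π·9N) · (9N/e)^(9N).
The exponential factors combine to (10N)^(10N) / (N^N · (9N)^(9N)) = 10^(10N)/9^(9N) = (10^10/9^9)^N = (10000000000/387420489)^N.
The square-root prefactors combine to sqrt(2π·10N) / (sqrt(2π N)·sqrt(2π·9N)) = sqrt(10 / (2π·9·N)) = sqrt(5/(9π·9n)).
Substituting N = 9n: C(90n, 9n) ~ (10000000000/387420489)^(9n) · sqrt(5/(9π·9n)).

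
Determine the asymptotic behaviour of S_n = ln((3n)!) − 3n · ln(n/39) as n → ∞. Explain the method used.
S_n ~ 3n · (ln 117 − 1) + O(ln n)

Stirling: ln((3n)!) = 3n ln(3n) − 3n + O(ln n).
  S_n = 3n ln(3n) − 3n − 3n ln(n/39) + O(ln n)
      = 3n ln(3n) − 3n ln n + 3n ln 39 − 3n + O(ln n)
      = 3n ln 3 + 3n ln 39 − 3n + O(ln n)
      = 3n (ln 117 − 1) + O(ln n).
Numerically ln(117) − 1 ≈ 3.7622.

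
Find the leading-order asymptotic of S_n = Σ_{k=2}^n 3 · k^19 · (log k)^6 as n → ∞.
S_n ~ 3 · n^20 · (log n)^6 / 20

By integral comparison, S_n = ∫_1^n 3 · x^19 · (log x)^6 dx + O(n^19 · (log n)^6). For the integral, the leading term of ∫_1^n x^19 (log x)^6 dx is n^20/20 · (log n)^6 (by repeated integration by parts; each step lowers the log-exponent and produces a relatively O(1/log n) correction). Hence S_n ~ 3 · n^20 · (log n)^6 / 20.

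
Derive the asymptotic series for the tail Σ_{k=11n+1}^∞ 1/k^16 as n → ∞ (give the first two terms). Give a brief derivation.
Σ_{k>11n} 1/k^16 = 1/(15 · (11n)^15) − 1/(2 · (11n)^16) + O(1/(11n)^17)

Compare to the integral: ∫_{11n}^∞ x^(−16) dx = [−x^(−15)/15]_{11n}^∞ = 1/((16−1)·(11n)^15). The Euler-Maclaurin correction adds −f(11n)/2 = −1/(2·(11n)^16). Euler-Maclaurin then gives
  Σ_{k>11n} 1/k^16 = ∫_{11n}^∞ dx/x^16 − 1/(2·(11n)^16) + O(1/(11n)^17).
(Equivalently this is ζ(16) − Σ_{k≤11n} 1/k^16.)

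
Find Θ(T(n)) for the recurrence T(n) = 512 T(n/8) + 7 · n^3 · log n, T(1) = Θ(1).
T(n) = Θ(n^3 · (log n)^2)

Here log_8 512 = 3 and f(n) = 7 · n^3 · log n = Θ(n^(log_8 512) · (log n)^1). This is the extended Case 2 of the master theorem (f matches the critical exponent up to log factors), giving T(n) = Θ(n^(log_8 512) · (log n)^(1+1)) = Θ(n^3 · (log n)^2).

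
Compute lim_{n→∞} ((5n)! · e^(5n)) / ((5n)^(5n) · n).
lim = 0

Stirling: (5n)! ~ sqrt(2π·5n) · (5n/e)^(5n). Hence
  (5n)! · e^(5n) / (5n)^(5n) ~ sqrt(2π·5n).
Dividing by n: sqrt(2π·5n) / n = sqrt(2π·5) · n^((1−2)/2), so the expression behaves like sqrt(2π·5) · n^((1−2)/2) → 0.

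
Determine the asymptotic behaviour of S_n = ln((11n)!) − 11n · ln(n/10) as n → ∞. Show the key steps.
S_n ~ 11n · (ln 110 − 1) + O(ln n)

Stirling: ln((11n)!) = 11n ln(11n) − 11n + O(ln n).
  S_n = 11n ln(11n) − 11n − 11n ln(n/10) + O(ln n)
      = 11n ln(11n) − 11n ln n + 11n ln 10 − 11n + O(ln n)
      = 11n ln 11 + 11n ln 10 − 11n + O(ln n)
      = 11n (ln 110 − 1) + O(ln n).
Numerically ln(110) − 1 ≈ 3.7005.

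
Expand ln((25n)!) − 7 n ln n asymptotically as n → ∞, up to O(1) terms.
ln((25n)!) − 7 n ln n = 18 n ln n + 25(ln 25 − 1) n + (1/2) ln(2π·25n) + O(1/n)

Stirling: ln((25n)!) = 25n ln(25n) − 25n + (1/2) ln(2π·25n) + O(1/n).
Expand 25n ln(25n) = 25n (ln n + ln 25) = 25n ln n + 25n ln 25.
Subtract 7n ln n: leading term is (25 − 7) n ln n = 18 n ln n. The next term is 25n ln 25 − 25n = 25(ln 25 − 1) n. Then the (1/2) ln(2π·25n) correction.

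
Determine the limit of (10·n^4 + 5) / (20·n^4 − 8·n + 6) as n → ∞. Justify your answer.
lim = 10/20 = 1/2

For large n the leading n^4 terms dominate both numerator and denominator. Dividing top and bottom by n^4, every other term tends to 0, leaving 10/20 = 1/2.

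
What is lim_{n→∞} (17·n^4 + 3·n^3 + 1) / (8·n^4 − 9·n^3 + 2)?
lim = 17/8

For large n the leading n^4 terms dominate both numerator and denominator. Dividing top and bottom by n^4, every other term tends to 0, leaving 17/8.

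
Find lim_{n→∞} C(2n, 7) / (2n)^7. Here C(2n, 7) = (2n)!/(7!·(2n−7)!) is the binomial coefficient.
lim = 1/7! = 1/5040

With N = 2n → ∞: C(N, 7) / N^7 = [N(N−1)…(N−6)] / (7! · N^7) = (1/7!) · 1 · (1 − 1/(2n)) · … · (1 − 6/(2n)). Each factor → 1 as N → ∞, so the limit is 1/7! = 1/5040.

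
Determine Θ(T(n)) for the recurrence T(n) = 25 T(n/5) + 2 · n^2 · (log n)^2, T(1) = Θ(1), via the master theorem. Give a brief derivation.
T(n) = Θ(n^2 · (log n)^3)

Here log_5 25 = 2 and f(n) = 2 · n^2 · (log n)^2 = Θ(n^(log_5 25) · (log n)^2). This is the extended Case 2 of the master theorem (f matches the critical exponent up to log factors), giving T(n) = Θ(n^(log_5 25) · (log n)^(2+1)) = Θ(n^2 · (log n)^3).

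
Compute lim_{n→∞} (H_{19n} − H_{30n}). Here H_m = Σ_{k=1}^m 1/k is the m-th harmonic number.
lim = ln(19/30)

Euler-Maclaurin gives H_m = ln m + γ + 1/(2m) + O(1/m^2). The γ and O(1/m) terms cancel in the difference:
  H_{19n} − H_{30n} = ln(19n) − ln(30n) + O(1/n) = ln(19/30) + O(1/n).
Hence the limit is ln(19/30).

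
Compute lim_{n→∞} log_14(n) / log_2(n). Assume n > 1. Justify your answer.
lim = ln(2) / ln(14) = log_14(2)

Change of base: log_14(n) = ln n / ln 14 and log_2(n) = ln n / ln 2. The ratio is (ln n / ln 14) · (ln 2 / ln n) = ln 2 / ln 14, a constant independent of n. So the limit is ln 2 / ln 14 = log_14(2).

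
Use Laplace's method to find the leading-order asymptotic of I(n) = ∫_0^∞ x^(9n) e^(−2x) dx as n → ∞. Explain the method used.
I(n) ~ (sqrt(2π·9n) / 2) · (9n/(2e))^(9n)

Write the integrand as exp(9n ln x − 2x) and set f(x) = 9n ln x − 2x. Then f'(x) = 9n/x − 2 = 0 at x* = 9n/2, and f''(x*) = −9n/x*^2 = −2^2/(9n). Laplace's method (interior maximum) gives
  I(n) ~ e^(f(x*)) · sqrt(2π / |f''(x*)|)
        = exp(9n ln(9n/2) − 9n) · sqrt(2π · 9n / 2^2)
        = (9n/2)^(9n) e^(−9n) · sqrt(2π·9n) / 2
        = (sqrt(2π·9n) / 2) · (9n/(2e))^(9n).
This matches Γ(9n+1)/2^(9n+1) with Stirling applied to Γ.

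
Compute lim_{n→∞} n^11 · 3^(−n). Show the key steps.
lim = 0

Exponentials with base > 1 dominate every fixed polynomial: for any fixed c, n^c / 3^n → 0 as n → ∞ (e.g. by the ratio test, or by writing 3^n = e^(n ln 3) and noting e^(n ln 3) / n^c → ∞). Hence n^11 · 3^(−n) = n^11 / 3^n → 0.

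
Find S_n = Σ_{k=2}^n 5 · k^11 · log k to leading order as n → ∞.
S_n ~ 5 · n^12 log n / 12 − 5 · n^12 / 144

By integral comparison, S_n = ∫_1^n 5 · x^11 · log x dx + O(n^11 · log n). For the integral, ∫ x^11 log x dx = n^12 log n / 12 − n^12/144 (integration by parts). Hence S_n ~ 5 · n^12 log n / 12 − 5 · n^12 / 144.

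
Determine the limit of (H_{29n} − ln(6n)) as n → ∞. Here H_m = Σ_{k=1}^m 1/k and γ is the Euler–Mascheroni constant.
lim = ln(29/6) + γ

By Euler-Maclaurin, H_m = ln m + γ + O(1/m). So
  H_{29n} − ln(6n) = ln(29n) + γ − ln(6n) + O(1/n)
                       = ln(29/6) + γ + O(1/n).
Hence the limit is ln(29/6) + γ.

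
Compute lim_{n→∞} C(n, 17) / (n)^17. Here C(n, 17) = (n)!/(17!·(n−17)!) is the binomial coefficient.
lim = 1/17! = 1/355687428096000

With N = n → ∞: C(N, 17) / N^17 = [N(N−1)…(N−16)] / (17! · N^17) = (1/17!) · 1 · (1 − 1/n) · … · (1 − 16/n). Each factor → 1 as N → ∞, so the limit is 1/17! = 1/355687428096000.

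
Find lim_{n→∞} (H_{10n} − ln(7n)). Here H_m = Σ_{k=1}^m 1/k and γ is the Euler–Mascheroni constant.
lim = ln(10/7) + γ

By Euler-Maclaurin, H_m = ln m + γ + O(1/m). So
  H_{10n} − ln(7n) = ln(10n) + γ − ln(7n) + O(1/n)
                       = ln(10/7) + γ + O(1/n).
Hence the limit is ln(10/7) + γ.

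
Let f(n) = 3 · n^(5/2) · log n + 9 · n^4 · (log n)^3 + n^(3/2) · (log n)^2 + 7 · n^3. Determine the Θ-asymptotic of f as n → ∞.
f(n) ∈ Θ(n^4 · (log n)^3)

Compare the terms by growth order. For large n, n^a · (log n)^b dominates n^a' · (log n)^b' iff a > a', or (a = a' and b > b'). Ranking the 4 terms shows the dominant one is 9 · n^4 · (log n)^3. Hence f(n) ∈ Θ(n^4 · (log n)^3).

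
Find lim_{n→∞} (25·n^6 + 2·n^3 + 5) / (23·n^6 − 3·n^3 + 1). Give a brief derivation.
lim = 25/23

For large n the leading n^6 terms dominate both numerator and denominator. Dividing top and bottom by n^6, every other term tends to 0, leaving 25/23.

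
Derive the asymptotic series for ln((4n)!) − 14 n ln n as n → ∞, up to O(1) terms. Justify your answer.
ln((4n)!) − 14 n ln n = −10 n ln n + 4(ln 4 − 1) n + (1/2) ln(2π·4n) + O(1/n)

Stirling: ln((4n)!) = 4n ln(4n) − 4n + (1/2) ln(2π·4n) + O(1/n).
Expand 4n ln(4n) = 4n (ln n + ln 4) = 4n ln n + 4n ln 4.
Subtract 14n ln n: leading term is (4 − 14) n ln n = −10 n ln n. The next term is 4n ln 4 − 4n = 4(ln 4 − 1) n. Then the (1/2) ln(2π·4n) correction.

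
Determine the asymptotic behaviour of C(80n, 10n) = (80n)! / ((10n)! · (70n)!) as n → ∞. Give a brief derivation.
C(80n, 10n) ~ (16777216/823543)^(10n) · sqrt(4/(7π·10n))

Write N = 10n. Apply Stirling to each factorial:
  (8N)! ~ sqrt(2π·8N) · (8N/e)^(8N),
  N! ~ sqrt(2π N) · (N/e)^N,
  (7N)! ~ sqrt(2π·7N) · (7N/e)^(7N).
The exponential factors combine to (8N)^(8N) / (N^N · (7N)^(7N)) = 8^(8N)/7^(7N) = (8^8/7^7)^N = (16777216/823543)^N.
The square-root prefactors combine to sqrt(2π·8N) / (sqrt(2π N)·sqrt(2π·7N)) = sqrt(8 / (2π·7·N)) = sqrt(4/(7π·10n)).
Substituting N = 10n: C(80n, 10n) ~ (16777216/823543)^(10n) · sqrt(4/(7π·10n)).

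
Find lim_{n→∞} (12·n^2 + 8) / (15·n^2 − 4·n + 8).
lim = 12/15 = 4/5

For large n the leading n^2 terms dominate both numerator and denominator. Dividing top and bottom by n^2, every other term tends to 0, leaving 12/15 = 4/5.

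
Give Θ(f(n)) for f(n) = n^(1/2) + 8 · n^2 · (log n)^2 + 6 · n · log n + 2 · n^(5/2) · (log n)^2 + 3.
f(n) ∈ Θ(n^(5/2) · (log n)^2)

Compare the terms by growth order. For large n, n^a · (log n)^b dominates n^a' · (log n)^b' iff a > a', or (a = a' and b > b'). Ranking the 5 terms shows the dominant one is 2 · n^(5/2) · (log n)^2. Hence f(n) ∈ Θ(n^(5/2) · (log n)^2).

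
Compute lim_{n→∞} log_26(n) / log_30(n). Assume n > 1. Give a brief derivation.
lim = ln(30) / ln(26) = log_26(30)

Change of base: log_26(n) = ln n / ln 26 and log_30(n) = ln n / ln 30. The ratio is (ln n / ln 26) · (ln 30 / ln n) = ln 30 / ln 26, a constant independent of n. So the limit is ln 30 / ln 26 = log_26(30).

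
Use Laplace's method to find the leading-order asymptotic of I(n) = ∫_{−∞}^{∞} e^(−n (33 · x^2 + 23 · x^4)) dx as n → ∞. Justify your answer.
I(n) ~ sqrt(π/(33n))

φ(x) = 33 · x^2 + 23 · x^4 has its unique global minimum at x* = 0 (since φ'(x) = 66x + 92x^3 = 0 only at x = 0 for real x with both coefficients positive, and φ → ∞ as |x| → ∞). At x* = 0, φ(0) = 0 and φ''(0) = 66. Laplace's method then gives
  I(n) ~ sqrt(2π / (n · φ''(0))) · e^(−n φ(0)) = sqrt(2π / (66n)) = sqrt(π/(33n)).
The 23 · x^4 term contributes only at subleading order (an O(1/n) relative correction).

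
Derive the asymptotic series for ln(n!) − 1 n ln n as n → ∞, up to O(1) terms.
ln(n!) − 1 n ln n = −n + (1/2) ln(2π·n) + O(1/n)

Stirling: ln((n)!) = n ln(n) − n + (1/2) ln(2π·n) + O(1/n).
Since n ln(n) = 1n ln n, subtracting 1n ln n cancels the n ln n term exactly. What remains is −n + (1/2) ln(2π·n) + O(1/n).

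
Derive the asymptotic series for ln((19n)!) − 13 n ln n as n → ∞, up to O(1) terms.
ln((19n)!) − 13 n ln n = 6 n ln n + 19(ln 19 − 1) n + (1/2) ln(2π·19n) + O(1/n)

Stirling: ln((19n)!) = 19n ln(19n) − 19n + (1/2) ln(2π·19n) + O(1/n).
Expand 19n ln(19n) = 19n (ln n + ln 19) = 19n ln n + 19n ln 19.
Subtract 13n ln n: leading term is (19 − 13) n ln n = 6 n ln n. The next term is 19n ln 19 − 19n = 19(ln 19 − 1) n. Then the (1/2) ln(2π·19n) correction.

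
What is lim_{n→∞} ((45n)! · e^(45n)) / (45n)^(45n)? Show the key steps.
lim = ∞

Stirling: (45n)! ~ sqrt(2π·45n) · (45n/e)^(45n). Hence
  (45n)! · e^(45n) / (45n)^(45n) ~ sqrt(2π·45n) = sqrt(2π·45) · sqrt(n) → ∞.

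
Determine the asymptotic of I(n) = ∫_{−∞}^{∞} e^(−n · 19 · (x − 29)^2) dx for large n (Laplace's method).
I(n) = sqrt(π/(19n))

Here φ(x) = 19 · (x − 29)^2 has its unique minimum at x* = 29 with φ(x*) = 0 and φ''(x*) = 38. Laplace's method gives
  I(n) ~ e^(−n φ(x*)) · sqrt(2π / (n · φ''(x*))) = sqrt(2π / (38n)) = sqrt(π/(19n)).
This is exact: substituting u = (x − 29)·sqrt(19n) gives I(n) = (1/sqrt(19n)) ∫_{−∞}^{∞} e^(−u^2) du = sqrt(π/(19n)).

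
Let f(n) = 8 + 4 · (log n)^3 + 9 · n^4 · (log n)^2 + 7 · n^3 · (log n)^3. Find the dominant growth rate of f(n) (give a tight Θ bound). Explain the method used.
f(n) ∈ Θ(n^4 · (log n)^2)

Compare the terms by growth order. For large n, n^a · (log n)^b dominates n^a' · (log n)^b' iff a > a', or (a = a' and b > b'). Ranking the 4 terms shows the dominant one is 9 · n^4 · (log n)^2. Hence f(n) ∈ Θ(n^4 · (log n)^2).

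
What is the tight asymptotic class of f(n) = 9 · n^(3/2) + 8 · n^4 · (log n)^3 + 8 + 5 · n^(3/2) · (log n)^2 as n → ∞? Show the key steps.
f(n) ∈ Θ(n^4 · (log n)^3)

Compare the terms by growth order. For large n, n^a · (log n)^b dominates n^a' · (log n)^b' iff a > a', or (a = a' and b > b'). Ranking the 4 terms shows the dominant one is 8 · n^4 · (log n)^3. Hence f(n) ∈ Θ(n^4 · (log n)^3).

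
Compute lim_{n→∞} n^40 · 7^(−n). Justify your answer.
lim = 0

Exponentials with base > 1 dominate every fixed polynomial: for any fixed c, n^c / 7^n → 0 as n → ∞ (e.g. by the ratio test, or by writing 7^n = e^(n ln 7) and noting e^(n ln 7) / n^c → ∞). Hence n^40 · 7^(−n) = n^40 / 7^n → 0.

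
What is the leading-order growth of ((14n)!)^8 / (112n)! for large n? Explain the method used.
((14n)!)^8/(112n)! ~ ((2π·14n)^(7/2) / sqrt(8)) · 8^(−8·14n)  →  0

Write N = 14n. Stirling: N! ~ sqrt(2π N)(N/e)^N and (8N)! ~ sqrt(2π·8N)·(8N/e)^(8N).
  (N!)^8/(8N)! ~ (2π N)^(8/2) (N/e)^(8N) / [sqrt(2π·8N) (8N/e)^(8N)]
     = (2π N)^(8/2) / sqrt(2π·8N) · (N/(8N))^(8N)
     = (2π N)^((8−1)/2) / sqrt(8) · 8^(−8N).
Since 8^8 > 1, the factor 8^(−8N) decays exponentially, so the ratio → 0. Substituting N = 14n gives the stated form.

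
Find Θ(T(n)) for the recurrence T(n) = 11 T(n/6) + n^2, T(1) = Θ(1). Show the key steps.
T(n) = Θ(n^2)

log_6 11 ≈ 1.338. f(n) = n^2 dominates n^(log_6 11) since 2 > 1.338, and the regularity condition a·f(n/b) = 11·(n/6)^2 = (11/36)·n^2 ≤ c·f(n) holds with c = 11/36 ≈ 0.306 < 1. So this is Case 3: T(n) = Θ(f(n)) = Θ(n^2).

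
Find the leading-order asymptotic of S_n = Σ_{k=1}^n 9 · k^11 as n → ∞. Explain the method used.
S_n ~ 3 · n^12 / 4

By integral comparison (Euler-Maclaurin), Σ_{k=1}^n 9 · k^11 = 9 · ∫_0^n x^11 dx + O(n^11) = 9 · n^12/12 = 3 · n^12 / 4 + O(n^11). (Equivalently, Faulhaber's formula gives the same leading term.)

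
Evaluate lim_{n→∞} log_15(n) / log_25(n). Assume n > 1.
lim = ln(25) / ln(15) = log_15(25)

Change of base: log_15(n) = ln n / ln 15 and log_25(n) = ln n / ln 25. The ratio is (ln n / ln 15) · (ln 25 / ln n) = ln 25 / ln 15, a constant independent of n. So the limit is ln 25 / ln 15 = log_15(25).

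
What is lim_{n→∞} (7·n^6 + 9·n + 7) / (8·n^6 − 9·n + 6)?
lim = 7/8

For large n the leading n^6 terms dominate both numerator and denominator. Dividing top and bottom by n^6, every other term tends to 0, leaving 7/8.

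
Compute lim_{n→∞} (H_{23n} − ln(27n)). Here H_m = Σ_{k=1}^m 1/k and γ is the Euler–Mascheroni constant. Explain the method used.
lim = ln(23/27) + γ

By Euler-Maclaurin, H_m = ln m + γ + O(1/m). So
  H_{23n} − ln(27n) = ln(23n) + γ − ln(27n) + O(1/n)
                       = ln(23/27) + γ + O(1/n).
Hence the limit is ln(23/27) + γ.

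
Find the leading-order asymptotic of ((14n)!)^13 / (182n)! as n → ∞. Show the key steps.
((14n)!)^13/(182n)! ~ ((2π·14n)^(12/2) / sqrt(13)) · 13^(−13·14n)  →  0

Write N = 14n. Stirling: N! ~ sqrt(2π N)(N/e)^N and (13N)! ~ sqrt(2π·13N)·(13N/e)^(13N).
  (N!)^13/(13N)! ~ (2π N)^(13/2) (N/e)^(13N) / [sqrt(2π·13N) (13N/e)^(13N)]
     = (2π N)^(13/2) / sqrt(2π·13N) · (N/(13N))^(13N)
     = (2π N)^((13−1)/2) / sqrt(13) · 13^(−13N).
Since 13^13 > 1, the factor 13^(−13N) decays exponentially, so the ratio → 0. Substituting N = 14n gives the stated form.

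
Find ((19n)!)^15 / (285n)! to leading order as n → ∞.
((19n)!)^15/(285n)! ~ ((2π·19n)^(14/2) / sqrt(15)) · 15^(−15·19n)  →  0

Write N = 19n. Stirling: N! ~ sqrt(2π N)(N/e)^N and (15N)! ~ sqrt(2π·15N)·(15N/e)^(15N).
  (N!)^15/(15N)! ~ (2π N)^(15/2) (N/e)^(15N) / [sqrt(2π·15N) (15N/e)^(15N)]
     = (2π N)^(15/2) / sqrt(2π·15N) · (N/(15N))^(15N)
     = (2π N)^((15−1)/2) / sqrt(15) · 15^(−15N).
Since 15^15 > 1, the factor 15^(−15N) decays exponentially, so the ratio → 0. Substituting N = 19n gives the stated form.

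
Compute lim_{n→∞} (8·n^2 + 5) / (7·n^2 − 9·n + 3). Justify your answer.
lim = 8/7

For large n the leading n^2 terms dominate both numerator and denominator. Dividing top and bottom by n^2, every other term tends to 0, leaving 8/7.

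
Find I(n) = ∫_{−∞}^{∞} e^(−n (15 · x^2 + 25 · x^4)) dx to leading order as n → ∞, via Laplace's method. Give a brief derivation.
I(n) ~ sqrt(π/(15n))

φ(x) = 15 · x^2 + 25 · x^4 has its unique global minimum at x* = 0 (since φ'(x) = 30x + 100x^3 = 0 only at x = 0 for real x with both coefficients positive, and φ → ∞ as |x| → ∞). At x* = 0, φ(0) = 0 and φ''(0) = 30. Laplace's method then gives
  I(n) ~ sqrt(2π / (n · φ''(0))) · e^(−n φ(0)) = sqrt(2π / (30n)) = sqrt(π/(15n)).
The 25 · x^4 term contributes only at subleading order (an O(1/n) relative correction).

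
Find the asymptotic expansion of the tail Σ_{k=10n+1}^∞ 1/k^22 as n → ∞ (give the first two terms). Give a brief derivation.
Σ_{k>10n} 1/k^22 = 1/(21 · (10n)^21) − 1/(2 · (10n)^22) + O(1/(10n)^23)

Compare to the integral: ∫_{10n}^∞ x^(−22) dx = [−x^(−21)/21]_{10n}^∞ = 1/((22−1)·(10n)^21). The Euler-Maclaurin correction adds −f(10n)/2 = −1/(2·(10n)^22). Euler-Maclaurin then gives
  Σ_{k>10n} 1/k^22 = ∫_{10n}^∞ dx/x^22 − 1/(2·(10n)^22) + O(1/(10n)^23).
(Equivalently this is ζ(22) − Σ_{k≤10n} 1/k^22.)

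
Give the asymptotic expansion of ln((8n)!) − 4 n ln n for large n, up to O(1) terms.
ln((8n)!) − 4 n ln n = 4 n ln n + 8(ln 8 − 1) n + (1/2) ln(2π·8n) + O(1/n)

Stirling: ln((8n)!) = 8n ln(8n) − 8n + (1/2) ln(2π·8n) + O(1/n).
Expand 8n ln(8n) = 8n (ln n + ln 8) = 8n ln n + 8n ln 8.
Subtract 4n ln n: leading term is (8 − 4) n ln n = 4 n ln n. The next term is 8n ln 8 − 8n = 8(ln 8 − 1) n. Then the (1/2) ln(2π·8n) correction.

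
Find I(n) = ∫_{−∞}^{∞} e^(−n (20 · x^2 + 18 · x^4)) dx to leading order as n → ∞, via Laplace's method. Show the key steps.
I(n) ~ sqrt(π/(20n))

φ(x) = 20 · x^2 + 18 · x^4 has its unique global minimum at x* = 0 (since φ'(x) = 40x + 72x^3 = 0 only at x = 0 for real x with both coefficients positive, and φ → ∞ as |x| → ∞). At x* = 0, φ(0) = 0 and φ''(0) = 40. Laplace's method then gives
  I(n) ~ sqrt(2π / (n · φ''(0))) · e^(−n φ(0)) = sqrt(2π / (40n)) = sqrt(π/(20n)).
The 18 · x^4 term contributes only at subleading order (an O(1/n) relative correction).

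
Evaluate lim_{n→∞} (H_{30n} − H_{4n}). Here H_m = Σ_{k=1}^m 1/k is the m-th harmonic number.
lim = ln(30/4) = ln(15/2)

Euler-Maclaurin gives H_m = ln m + γ + 1/(2m) + O(1/m^2). The γ and O(1/m) terms cancel in the difference:
  H_{30n} − H_{4n} = ln(30n) − ln(4n) + O(1/n) = ln(30/4) + O(1/n).
Hence the limit is ln(30/4) = ln(15/2).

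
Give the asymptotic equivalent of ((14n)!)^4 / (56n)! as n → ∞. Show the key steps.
((14n)!)^4/(56n)! ~ ((2π·14n)^(3/2) / 2) · 4^(−4·14n)  →  0

Write N = 14n. Stirling: N! ~ sqrt(2π N)(N/e)^N and (4N)! ~ sqrt(2π·4N)·(4N/e)^(4N).
  (N!)^4/(4N)! ~ (2π N)^(4/2) (N/e)^(4N) / [sqrt(2π·4N) (4N/e)^(4N)]
     = (2π N)^(4/2) / sqrt(2π·4N) · (N/(4N))^(4N)
     = (2π N)^((4−1)/2) / 2 · 4^(−4N).
Since 4^4 > 1, the factor 4^(−4N) decays exponentially, so the ratio → 0. Substituting N = 14n gives the stated form.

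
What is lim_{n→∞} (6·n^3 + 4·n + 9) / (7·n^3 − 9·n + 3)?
lim = 6/7

For large n the leading n^3 terms dominate both numerator and denominator. Dividing top and bottom by n^3, every other term tends to 0, leaving 6/7.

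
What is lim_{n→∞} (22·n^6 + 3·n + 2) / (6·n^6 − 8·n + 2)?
lim = 22/6 = 11/3

For large n the leading n^6 terms dominate both numerator and denominator. Dividing top and bottom by n^6, every other term tends to 0, leaving 22/6 = 11/3.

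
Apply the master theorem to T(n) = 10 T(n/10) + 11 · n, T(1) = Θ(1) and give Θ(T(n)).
T(n) = Θ(n log n)

log_10 10 = 1, and f(n) = 11 · n = Θ(n^(log_10 10)). This is Case 2 of the master theorem: T(n) = Θ(f(n) · log n) = Θ(n log n).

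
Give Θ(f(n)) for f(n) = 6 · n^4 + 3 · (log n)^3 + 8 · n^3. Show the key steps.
f(n) ∈ Θ(n^4)

Compare the terms by growth order. For large n, n^a · (log n)^b dominates n^a' · (log n)^b' iff a > a', or (a = a' and b > b'). Ranking the 3 terms shows the dominant one is 6 · n^4. Hence f(n) ∈ Θ(n^4).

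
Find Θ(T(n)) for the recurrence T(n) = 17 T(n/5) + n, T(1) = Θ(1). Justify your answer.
T(n) = Θ(n^(log_5 17))

Master theorem: compare f(n) = n to n^(log_5 17) where log_5 17 ≈ 1.760. Since 1 < log_5 17, we have f(n) = O(n^(log_5 17 − ε)) for some ε > 0 — Case 1. Hence T(n) = Θ(n^(log_5 17)).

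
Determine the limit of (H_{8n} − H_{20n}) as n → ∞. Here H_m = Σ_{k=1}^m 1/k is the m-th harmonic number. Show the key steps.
lim = ln(8/20) = ln(2/5)

Euler-Maclaurin gives H_m = ln m + γ + 1/(2m) + O(1/m^2). The γ and O(1/m) terms cancel in the difference:
  H_{8n} − H_{20n} = ln(8n) − ln(20n) + O(1/n) = ln(8/20) + O(1/n).
Hence the limit is ln(8/20) = ln(2/5).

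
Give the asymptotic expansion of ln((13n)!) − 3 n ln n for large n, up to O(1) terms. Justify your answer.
ln((13n)!) − 3 n ln n = 10 n ln n + 13(ln 13 − 1) n + (1/2) ln(2π·13n) + O(1/n)

Stirling: ln((13n)!) = 13n ln(13n) − 13n + (1/2) ln(2π·13n) + O(1/n).
Expand 13n ln(13n) = 13n (ln n + ln 13) = 13n ln n + 13n ln 13.
Subtract 3n ln n: leading term is (13 − 3) n ln n = 10 n ln n. The next term is 13n ln 13 − 13n = 13(ln 13 − 1) n. Then the (1/2) ln(2π·13n) correction.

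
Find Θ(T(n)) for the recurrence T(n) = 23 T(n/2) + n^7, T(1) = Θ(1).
T(n) = Θ(n^7)

log_2 23 ≈ 4.524. f(n) = n^7 dominates n^(log_2 23) since 7 > 4.524, and the regularity condition a·f(n/b) = 23·(n/2)^7 = (23/128)·n^7 ≤ c·f(n) holds with c = 23/128 ≈ 0.18 < 1. So this is Case 3: T(n) = Θ(f(n)) = Θ(n^7).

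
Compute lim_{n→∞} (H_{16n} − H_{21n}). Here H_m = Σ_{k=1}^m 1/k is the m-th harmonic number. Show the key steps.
lim = ln(16/21)

Euler-Maclaurin gives H_m = ln m + γ + 1/(2m) + O(1/m^2). The γ and O(1/m) terms cancel in the difference:
  H_{16n} − H_{21n} = ln(16n) − ln(21n) + O(1/n) = ln(16/21) + O(1/n).
Hence the limit is ln(16/21).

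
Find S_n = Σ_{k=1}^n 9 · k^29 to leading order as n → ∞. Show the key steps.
S_n ~ 3 · n^30 / 10

By integral comparison (Euler-Maclaurin), Σ_{k=1}^n 9 · k^29 = 9 · ∫_0^n x^29 dx + O(n^29) = 9 · n^30/30 = 3 · n^30 / 10 + O(n^29). (Equivalently, Faulhaber's formula gives the same leading term.)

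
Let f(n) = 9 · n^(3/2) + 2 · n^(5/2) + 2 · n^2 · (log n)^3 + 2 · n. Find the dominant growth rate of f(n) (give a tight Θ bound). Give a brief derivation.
f(n) ∈ Θ(n^(5/2))

Compare the terms by growth order. For large n, n^a · (log n)^b dominates n^a' · (log n)^b' iff a > a', or (a = a' and b > b'). Ranking the 4 terms shows the dominant one is 2 · n^(5/2). Hence f(n) ∈ Θ(n^(5/2)).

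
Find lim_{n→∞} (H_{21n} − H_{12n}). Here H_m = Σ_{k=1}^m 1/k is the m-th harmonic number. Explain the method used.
lim = ln(21/12) = ln(7/4)

Euler-Maclaurin gives H_m = ln m + γ + 1/(2m) + O(1/m^2). The γ and O(1/m) terms cancel in the difference:
  H_{21n} − H_{12n} = ln(21n) − ln(12n) + O(1/n) = ln(21/12) + O(1/n).
Hence the limit is ln(21/12) = ln(7/4).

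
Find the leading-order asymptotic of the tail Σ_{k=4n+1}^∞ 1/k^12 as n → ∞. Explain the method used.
Σ_{k>4n} 1/k^12 ~ 1/(11 · (4n)^11)

Compare to the integral: ∫_{4n}^∞ x^(−12) dx = [−x^(−11)/11]_{4n}^∞ = 1/((12−1)·(4n)^11). Euler-Maclaurin then gives
  Σ_{k>4n} 1/k^12 = ∫_{4n}^∞ dx/x^12 − 1/(2·(4n)^12) + O(1/(4n)^13).
(Equivalently this is ζ(12) − Σ_{k≤4n} 1/k^12.)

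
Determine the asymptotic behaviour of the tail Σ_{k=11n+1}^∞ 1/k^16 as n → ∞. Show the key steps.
Σ_{k>11n} 1/k^16 ~ 1/(15 · (11n)^15)

Compare to the integral: ∫_{11n}^∞ x^(−16) dx = [−x^(−15)/15]_{11n}^∞ = 1/((16−1)·(11n)^15). Euler-Maclaurin then gives
  Σ_{k>11n} 1/k^16 = ∫_{11n}^∞ dx/x^16 − 1/(2·(11n)^16) + O(1/(11n)^17).
(Equivalently this is ζ(16) − Σ_{k≤11n} 1/k^16.)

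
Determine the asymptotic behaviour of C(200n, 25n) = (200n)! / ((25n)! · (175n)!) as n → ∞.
C(200n, 25n) ~ (16777216/823543)^(25n) · sqrt(4/(7π·25n))

Write N = 25n. Apply Stirling to each factorial:
  (8N)! ~ sqrt(2π·8N) · (8N/e)^(8N),
  N! ~ sqrt(2π N) · (N/e)^N,
  (7N)! ~ sqrt(2π·7N) · (7N/e)^(7N).
The exponential factors combine to (8N)^(8N) / (N^N · (7N)^(7N)) = 8^(8N)/7^(7N) = (8^8/7^7)^N = (16777216/823543)^N.
The square-root prefactors combine to sqrt(2π·8N) / (sqrt(2π N)·sqrt(2π·7N)) = sqrt(8 / (2π·7·N)) = sqrt(4/(7π·25n)).
Substituting N = 25n: C(200n, 25n) ~ (16777216/823543)^(25n) · sqrt(4/(7π·25n)).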